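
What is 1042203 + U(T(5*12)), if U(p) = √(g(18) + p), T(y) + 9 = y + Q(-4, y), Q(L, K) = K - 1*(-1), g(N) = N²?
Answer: 1042203 + 2*√109 ≈ 1.0422e+6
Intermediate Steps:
Q(L, K) = 1 + K (Q(L, K) = K + 1 = 1 + K)
T(y) = -8 + 2*y (T(y) = -9 + (y + (1 + y)) = -9 + (1 + 2*y) = -8 + 2*y)
U(p) = √(324 + p) (U(p) = √(18² + p) = √(324 + p))
1042203 + U(T(5*12)) = 1042203 + √(324 + (-8 + 2*(5*12))) = 1042203 + √(324 + (-8 + 2*60)) = 1042203 + √(324 + (-8 + 120)) = 1042203 + √(324 + 112) = 1042203 + √436 = 1042203 + 2*√109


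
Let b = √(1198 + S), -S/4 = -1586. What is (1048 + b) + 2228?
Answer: 3276 + 3*√838 ≈ 3362.8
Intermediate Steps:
S = 6344 (S = -4*(-1586) = 6344)
b = 3*√838 (b = √(1198 + 6344) = √7542 = 3*√838 ≈ 86.845)
(1048 + b) + 2228 = (1048 + 3*√838) + 2228 = 3276 + 3*√838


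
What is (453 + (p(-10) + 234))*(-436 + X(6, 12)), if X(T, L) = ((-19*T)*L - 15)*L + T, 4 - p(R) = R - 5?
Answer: -12020356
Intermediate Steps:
p(R) = 9 - R (p(R) = 4 - (R - 5) = 4 - (-5 + R) = 4 + (5 - R) = 9 - R)
X(T, L) = T + L*(-15 - 19*L*T) (X(T, L) = (-19*L*T - 15)*L + T = (-15 - 19*L*T)*L + T = L*(-15 - 19*L*T) + T = T + L*(-15 - 19*L*T))
(453 + (p(-10) + 234))*(-436 + X(6, 12)) = (453 + ((9 - 1*(-10)) + 234))*(-436 + (6 - 15*12 - 19*6*12²)) = (453 + ((9 + 10) + 234))*(-436 + (6 - 180 - 19*6*144)) = (453 + (19 + 234))*(-436 + (6 - 180 - 16416)) = (453 + 253)*(-436 - 16590) = 706*(-17026) = -12020356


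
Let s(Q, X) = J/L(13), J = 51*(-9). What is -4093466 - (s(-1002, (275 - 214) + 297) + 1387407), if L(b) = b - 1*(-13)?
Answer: -142502239/26 ≈ -5.4809e+6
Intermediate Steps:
L(b) = 13 + b (L(b) = b + 13 = 13 + b)
J = -459
s(Q, X) = -459/26 (s(Q, X) = -459/(13 + 13) = -459/26)
-4093466 - (s(-1002, (275 - 214) + 297) + 1387407) = -4093466 - (-459/26 + 1387407) = -4093466 - 1*36072123/26 = -4093466 - 36072123/26 = -142502239/26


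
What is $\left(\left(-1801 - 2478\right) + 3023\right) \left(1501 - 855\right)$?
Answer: $-811376$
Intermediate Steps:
$\left(\left(-1801 - 2478\right) + 3023\right) \left(1501 - 855\right) = \left(-4279 + 3023\right) 646 = \left(-1256\right) 646 = -811376$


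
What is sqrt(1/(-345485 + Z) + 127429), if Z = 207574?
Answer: 3*sqrt(269292079919022)/137911 ≈ 356.97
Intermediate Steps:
sqrt(1/(-345485 + Z) + 127429) = sqrt(1/(-345485 + 207574) + 127429) = sqrt(1/(-137911) + 127429) = sqrt(-1/137911 + 127429) = sqrt(17573860818/137911) = 3*sqrt(269292079919022)/137911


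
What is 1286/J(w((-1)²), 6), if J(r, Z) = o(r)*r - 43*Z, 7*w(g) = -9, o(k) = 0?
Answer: -643/129 ≈ -4.9845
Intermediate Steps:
w(g) = -9/7 (w(g) = (⅐)*(-9) = -9/7)
J(r, Z) = -43*Z (J(r, Z) = 0*r - 43*Z = 0 - 43*Z = -43*Z)
1286/J(w((-1)²), 6) = 1286/((-43*6)) = 1286/(-258) = 1286*(-1/258) = -643/129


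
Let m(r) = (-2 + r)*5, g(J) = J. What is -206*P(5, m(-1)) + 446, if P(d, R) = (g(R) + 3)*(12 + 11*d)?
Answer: 166070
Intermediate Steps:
m(r) = -10 + 5*r
P(d, R) = (3 + R)*(12 + 11*d) (P(d, R) = (R + 3)*(12 + 11*d) = (3 + R)*(12 + 11*d))
-206*P(5, m(-1)) + 446 = -206*(36 + 12*(-10 + 5*(-1)) + 33*5 + 11*(-10 + 5*(-1))*5) + 446 = -206*(36 + 12*(-10 - 5) + 165 + 11*(-10 - 5)*5) + 446 = -206*(36 + 12*(-15) + 165 + 11*(-15)*5) + 446 = -206*(36 - 180 + 165 - 825) + 446 = -206*(-804) + 446 = 165624 + 446 = 166070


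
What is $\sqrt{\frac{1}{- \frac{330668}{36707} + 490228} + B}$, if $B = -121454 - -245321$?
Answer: $\frac{\sqrt{278529484613344875324521}}{1499539044} \approx 351.95$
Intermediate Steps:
$B = 123867$ ($B = -121454 + 245321 = 123867$)
$\sqrt{\frac{1}{- \frac{330668}{36707} + 490228} + B} = \sqrt{\frac{1}{- \frac{330668}{36707} + 490228} + 123867} = \sqrt{\frac{1}{\frac{17994468528}{36707}} + 123867} = \sqrt{\frac{36707}{17994468528} + 123867} = \sqrt{\frac{2228920833194483}{17994468528}} = \frac{\sqrt{278529484613344875324521}}{1499539044}$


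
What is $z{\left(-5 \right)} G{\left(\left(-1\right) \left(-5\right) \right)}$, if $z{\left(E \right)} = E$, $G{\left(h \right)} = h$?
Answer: $-25$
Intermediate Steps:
$z{\left(-5 \right)} G{\left(\left(-1\right) \left(-5\right) \right)} = - 5 \left(\left(-1\right) \left(-5\right)\right) = \left(-5\right) 5 = -25$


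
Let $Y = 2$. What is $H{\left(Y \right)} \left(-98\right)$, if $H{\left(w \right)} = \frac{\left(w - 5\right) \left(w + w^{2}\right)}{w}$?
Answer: $882$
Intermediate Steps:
$H{\left(w \right)} = \frac{\left(-5 + w\right) \left(w + w^{2}\right)}{w}$
$H{\left(Y \right)} \left(-98\right) = \left(-5 + 2^{2} - 8\right) \left(-98\right) = \left(-5 + 4 - 8\right) \left(-98\right) = \left(-9\right) \left(-98\right) = 882$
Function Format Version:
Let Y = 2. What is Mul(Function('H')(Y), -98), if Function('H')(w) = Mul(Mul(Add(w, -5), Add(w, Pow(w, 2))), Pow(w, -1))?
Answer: 882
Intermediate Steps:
Function('H')(w) = Mul(Pow(w, -1), Add(-5, w), Add(w, Pow(w, 2))) (Function('H')(w) = Mul(Mul(Add(-5, w), Add(w, Pow(w, 2))), Pow(w, -1)) = Mul(Pow(w, -1), Add(-5, w), Add(w, Pow(w, 2))))
Mul(Function('H')(Y), -98) = Mul(Add(-5, Pow(2, 2), Mul(-4, 2)), -98) = Mul(Add(-5, 4, -8), -98) = Mul(-9, -98) = 882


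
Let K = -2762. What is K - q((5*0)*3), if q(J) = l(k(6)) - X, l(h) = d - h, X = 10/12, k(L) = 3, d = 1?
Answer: -16555/6 ≈ -2759.2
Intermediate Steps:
X = ⅚ (X = 10*(1/12) = ⅚ ≈ 0.83333)
l(h) = 1 - h
q(J) = -17/6 (q(J) = (1 - 1*3) - 1*⅚ = (1 - 3) - ⅚ = -2 - ⅚ = -17/6)
K - q((5*0)*3) = -2762 - 1*(-17/6) = -2762 + 17/6 = -16555/6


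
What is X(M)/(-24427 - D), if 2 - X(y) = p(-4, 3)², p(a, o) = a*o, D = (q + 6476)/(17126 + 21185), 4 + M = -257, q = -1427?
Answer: 2720081/467913923 ≈ 0.0058132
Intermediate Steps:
M = -261 (M = -4 - 257 = -261)
D = 5049/38311 (D = (-1427 + 6476)/(17126 + 21185) = 5049/38311 ≈ 0.13179)
X(y) = -142 (X(y) = 2 - (-4*3)² = 2 - 1*(-12)² = 2 - 1*144 = 2 - 144 = -142)
X(M)/(-24427 - D) = -142/(-24427 - 1*5049/38311) = -142/(-24427 - 5049/38311) = -142/(-935827846/38311) = -142*(-38311/935827846) = 2720081/467913923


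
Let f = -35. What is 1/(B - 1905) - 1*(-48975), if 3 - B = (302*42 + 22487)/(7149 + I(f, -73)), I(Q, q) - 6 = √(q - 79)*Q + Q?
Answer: 9061339089849817255/185019687327721 + 2461970*I*√38/185019687327721 ≈ 48975.0 + 8.2027e-8*I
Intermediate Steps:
I(Q, q) = 6 + Q + Q*√(-79 + q) (I(Q, q) = 6 + (√(q - 79)*Q + Q) = 6 + (√(-79 + q)*Q + Q) = 6 + (Q*√(-79 + q) + Q) = 6 + (Q + Q*√(-79 + q)) = 6 + Q + Q*√(-79 + q))
B = 3 - 35171/(7120 - 70*I*√38) (B = 3 - (302*42 + 22487)/(7149 + (6 - 35 - 35*√(-79 - 73))) = 3 - (12684 + 22487)/(7149 + (6 - 35 - 70*I*√38)) = 3 - 35171/(7149 + (6 - 35 - 70*I*√38)) = 3 - 35171/(7149 + (-29 - 70*I*√38)) = 3 - 35171/(7120 - 70*I*√38) ≈ -1.9217 - 0.29828*I)
1/(B - 1905) - 1*(-48975) = 1/(7*(-1973*I + 30*√38)/(10*(7*√38 + 712*I)) - 1905) - 1*(-48975) = 1/(-1905 + 7*(-1973*I + 30*√38)/(10*(7*√38 + 712*I))) + 48975 = 48975 + 1/(-1905 + 7*(-1973*I + 30*√38)/(10*(7*√38 + 712*I)))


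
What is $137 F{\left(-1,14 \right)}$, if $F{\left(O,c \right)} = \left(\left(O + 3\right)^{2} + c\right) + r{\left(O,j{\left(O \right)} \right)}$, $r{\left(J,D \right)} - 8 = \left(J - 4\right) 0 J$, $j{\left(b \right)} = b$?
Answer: $3562$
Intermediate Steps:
$r{\left(J,D \right)} = 8$ ($r{\left(J,D \right)} = 8 + \left(J - 4\right) 0 J = 8 + \left(J - 4\right) 0 = 8 + \left(-4 + J\right) 0 = 8 + 0 = 8$)
$F{\left(O,c \right)} = 8 + c + \left(3 + O\right)^{2}$ ($F{\left(O,c \right)} = \left(\left(O + 3\right)^{2} + c\right) + 8 = \left(\left(3 + O\right)^{2} + c\right) + 8 = \left(c + \left(3 + O\right)^{2}\right) + 8 = 8 + c + \left(3 + O\right)^{2}$)
$137 F{\left(-1,14 \right)} = 137 \left(8 + 14 + \left(3 - 1\right)^{2}\right) = 137 \left(8 + 14 + 2^{2}\right) = 137 \left(8 + 14 + 4\right) = 137 \cdot 26 = 3562$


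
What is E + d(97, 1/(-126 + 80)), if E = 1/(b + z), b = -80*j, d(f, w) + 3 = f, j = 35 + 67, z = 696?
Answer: 701615/7464 ≈ 94.000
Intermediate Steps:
j = 102
d(f, w) = -3 + f
b = -8160 (b = -80*102 = -8160)
E = -1/7464 (E = 1/(-8160 + 696) = 1/(-7464) = -1/7464 ≈ -0.00013398)
E + d(97, 1/(-126 + 80)) = -1/7464 + (-3 + 97) = -1/7464 + 94 = 701615/7464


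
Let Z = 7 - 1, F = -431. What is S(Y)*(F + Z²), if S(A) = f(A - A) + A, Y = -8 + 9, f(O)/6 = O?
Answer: -395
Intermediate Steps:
f(O) = 6*O
Y = 1
Z = 6
S(A) = A (S(A) = 6*(A - A) + A = 6*0 + A = 0 + A = A)
S(Y)*(F + Z²) = 1*(-431 + 6²) = 1*(-431 + 36) = 1*(-395) = -395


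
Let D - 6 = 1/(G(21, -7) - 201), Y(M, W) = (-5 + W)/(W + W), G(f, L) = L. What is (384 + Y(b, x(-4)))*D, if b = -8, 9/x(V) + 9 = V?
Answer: 4355771/1872 ≈ 2326.8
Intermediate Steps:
x(V) = 9/(-9 + V)
Y(M, W) = (-5 + W)/(2*W) (Y(M, W) = (-5 + W)/((2*W)) = (-5 + W)*(1/(2*W)) = (-5 + W)/(2*W))
D = 1247/208 (D = 6 + 1/(-7 - 201) = 6 + 1/(-208) = 6 - 1/208 = 1247/208 ≈ 5.9952)
(384 + Y(b, x(-4)))*D = (384 + (-5 + 9/(-9 - 4))/(2*((9/(-9 - 4)))))*(1247/208) = (384 + (-5 + 9/(-13))/(2*((9/(-13)))))*(1247/208) = (384 + (-5 + 9*(-1/13))/(2*((9*(-1/13)))))*(1247/208) = (384 + (-5 - 9/13)/(2*(-9/13)))*(1247/208) = (384 + (½)*(-13/9)*(-74/13))*(1247/208) = (384 + 37/9)*(1247/208) = (3493/9)*(1247/208) = 4355771/1872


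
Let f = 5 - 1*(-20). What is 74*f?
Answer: 1850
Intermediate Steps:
f = 25 (f = 5 + 20 = 25)
74*f = 74*25 = 1850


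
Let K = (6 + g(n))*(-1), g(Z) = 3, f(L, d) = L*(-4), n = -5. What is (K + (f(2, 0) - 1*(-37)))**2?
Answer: 400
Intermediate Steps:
f(L, d) = -4*L
K = -9 (K = (6 + 3)*(-1) = 9*(-1) = -9)
(K + (f(2, 0) - 1*(-37)))**2 = (-9 + (-4*2 - 1*(-37)))**2 = (-9 + (-8 + 37))**2 = (-9 + 29)**2 = 20**2 = 400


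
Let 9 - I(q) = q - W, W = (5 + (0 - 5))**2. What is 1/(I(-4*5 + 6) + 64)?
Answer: 1/87 ≈ 0.011494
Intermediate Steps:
W = 0 (W = (5 - 5)**2 = 0**2 = 0)
I(q) = 9 - q (I(q) = 9 - (q - 1*0) = 9 - (q + 0) = 9 - q)
1/(I(-4*5 + 6) + 64) = 1/((9 - (-4*5 + 6)) + 64) = 1/((9 - (-20 + 6)) + 64) = 1/((9 - 1*(-14)) + 64) = 1/((9 + 14) + 64) = 1/(23 + 64) = 1/87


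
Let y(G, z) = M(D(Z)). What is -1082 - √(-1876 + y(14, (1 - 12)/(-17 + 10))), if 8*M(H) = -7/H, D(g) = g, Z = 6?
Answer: -1082 - I*√270165/12 ≈ -1082.0 - 43.315*I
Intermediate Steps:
M(H) = -7/(8*H) (M(H) = (-7/H)/8 = -7/(8*H))
y(G, z) = -7/48 (y(G, z) = -7/8/6 = -7/8*⅙ = -7/48)
-1082 - √(-1876 + y(14, (1 - 12)/(-17 + 10))) = -1082 - √(-1876 - 7/48) = -1082 - √(-90055/48) = -1082 - I*√270165/12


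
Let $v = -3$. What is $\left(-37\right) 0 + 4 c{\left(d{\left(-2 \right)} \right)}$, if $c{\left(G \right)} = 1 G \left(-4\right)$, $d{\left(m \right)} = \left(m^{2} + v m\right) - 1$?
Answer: $-144$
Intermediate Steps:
$d{\left(m \right)} = -1 + m^{2} - 3 m$ ($d{\left(m \right)} = \left(m^{2} - 3 m\right) - 1 = -1 + m^{2} - 3 m$)
$c{\left(G \right)} = - 4 G$ ($c{\left(G \right)} = G \left(-4\right) = - 4 G$)
$\left(-37\right) 0 + 4 c{\left(d{\left(-2 \right)} \right)} = \left(-37\right) 0 + 4 \left(- 4 \left(-1 + \left(-2\right)^{2} - -6\right)\right) = 0 + 4 \left(- 4 \left(-1 + 4 + 6\right)\right) = 0 + 4 \left(\left(-4\right) 9\right) = 0 + 4 \left(-36\right) = 0 - 144 = -144$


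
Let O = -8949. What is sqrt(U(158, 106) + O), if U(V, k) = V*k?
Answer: sqrt(7799) ≈ 88.312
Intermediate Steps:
sqrt(U(158, 106) + O) = sqrt(158*106 - 8949) = sqrt(16748 - 8949) = sqrt(7799)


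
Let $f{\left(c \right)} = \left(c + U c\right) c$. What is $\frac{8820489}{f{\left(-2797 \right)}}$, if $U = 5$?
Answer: $\frac{2940163}{15646418} \approx 0.18791$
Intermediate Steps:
$f{\left(c \right)} = 6 c^{2}$ ($f{\left(c \right)} = \left(c + 5 c\right) c = 6 c c = 6 c^{2}$)
$\frac{8820489}{f{\left(-2797 \right)}} = \frac{8820489}{6 \left(-2797\right)^{2}} = \frac{8820489}{6 \cdot 7823209} = \frac{8820489}{46939254} = 8820489 \cdot \frac{1}{46939254} = \frac{2940163}{15646418}$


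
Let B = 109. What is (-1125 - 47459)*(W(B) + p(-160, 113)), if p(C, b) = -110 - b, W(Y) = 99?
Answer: 6024416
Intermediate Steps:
(-1125 - 47459)*(W(B) + p(-160, 113)) = (-1125 - 47459)*(99 + (-110 - 1*113)) = -48584*(99 + (-110 - 113)) = -48584*(99 - 223) = -48584*(-124) = 6024416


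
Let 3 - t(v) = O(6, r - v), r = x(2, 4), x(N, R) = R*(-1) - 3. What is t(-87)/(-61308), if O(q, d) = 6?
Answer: 1/20436 ≈ 4.8933e-5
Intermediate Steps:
x(N, R) = -3 - R (x(N, R) = -R - 3 = -3 - R)
r = -7 (r = -3 - 1*4 = -3 - 4 = -7)
t(v) = -3 (t(v) = 3 - 1*6 = 3 - 6 = -3)
t(-87)/(-61308) = -3/(-61308) = -3*(-1/61308) = 1/20436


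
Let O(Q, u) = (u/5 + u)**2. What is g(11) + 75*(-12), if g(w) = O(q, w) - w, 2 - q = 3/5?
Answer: -18419/25 ≈ -736.76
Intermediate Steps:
q = 7/5 (q = 2 - 3/5 = 7/5 ≈ 1.4000)
O(Q, u) = 36*u**2/25 (O(Q, u) = (u*(1/5) + u)**2 = (u/5 + u)**2 = (6*u/5)**2 = 36*u**2/25)
g(w) = -w + 36*w**2/25 (g(w) = 36*w**2/25 - w = -w + 36*w**2/25)
g(11) + 75*(-12) = (1/25)*11*(-25 + 36*11) + 75*(-12) = (1/25)*11*(-25 + 396) - 900 = (1/25)*11*371 - 900 = 4081/25 - 900 = -18419/25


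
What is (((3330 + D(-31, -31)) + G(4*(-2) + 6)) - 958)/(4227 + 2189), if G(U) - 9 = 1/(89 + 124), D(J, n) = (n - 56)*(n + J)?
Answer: 414019/341652 ≈ 1.2118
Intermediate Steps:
D(J, n) = (-56 + n)*(J + n)
G(U) = 1918/213 (G(U) = 9 + 1/(89 + 124) = 9 + 1/213 = 1918/213)
(((3330 + D(-31, -31)) + G(4*(-2) + 6)) - 958)/(4227 + 2189) = (((3330 + ((-31)² - 56*(-31) - 56*(-31) - 31*(-31))) + 1918/213) - 958)/(4227 + 2189) = (((3330 + (961 + 1736 + 1736 + 961)) + 1918/213) - 958)/6416 = (((3330 + 5394) + 1918/213) - 958)*(1/6416) = ((8724 + 1918/213) - 958)*(1/6416) = (1860130/213 - 958)*(1/6416) = (1656076/213)*(1/6416) = 414019/341652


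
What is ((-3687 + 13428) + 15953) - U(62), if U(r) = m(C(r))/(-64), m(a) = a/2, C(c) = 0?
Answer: 25694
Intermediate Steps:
m(a) = a/2 (m(a) = a*(½) = a/2)
U(r) = 0 (U(r) = ((½)*0)/(-64) = 0*(-1/64) = 0)
((-3687 + 13428) + 15953) - U(62) = ((-3687 + 13428) + 15953) - 1*0 = (9741 + 15953) + 0 = 25694 + 0 = 25694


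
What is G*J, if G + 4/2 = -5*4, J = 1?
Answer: -22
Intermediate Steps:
G = -22 (G = -2 - 5*4 = -2 - 20 = -22)
G*J = -22*1 = -22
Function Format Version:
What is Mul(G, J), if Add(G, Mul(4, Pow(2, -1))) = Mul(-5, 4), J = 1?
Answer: -22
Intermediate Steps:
G = -22 (G = Add(-2, Mul(-5, 4)) = Add(-2, -20) = -22)
Mul(G, J) = Mul(-22, 1) = -22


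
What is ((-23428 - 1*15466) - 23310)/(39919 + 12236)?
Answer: -62204/52155 ≈ -1.1927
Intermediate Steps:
((-23428 - 1*15466) - 23310)/(39919 + 12236) = ((-23428 - 15466) - 23310)/52155 = (-38894 - 23310)*(1/52155) = -62204*1/52155 = -62204/52155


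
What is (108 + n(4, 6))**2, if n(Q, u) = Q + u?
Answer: 13924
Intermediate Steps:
(108 + n(4, 6))**2 = (108 + (4 + 6))**2 = (108 + 10)**2 = 118**2 = 13924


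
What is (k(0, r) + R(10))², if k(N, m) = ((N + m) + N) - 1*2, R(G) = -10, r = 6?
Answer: 36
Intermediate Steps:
k(N, m) = -2 + m + 2*N (k(N, m) = (m + 2*N) - 2 = -2 + m + 2*N)
(k(0, r) + R(10))² = ((-2 + 6 + 2*0) - 10)² = ((-2 + 6 + 0) - 10)² = (4 - 10)² = (-6)² = 36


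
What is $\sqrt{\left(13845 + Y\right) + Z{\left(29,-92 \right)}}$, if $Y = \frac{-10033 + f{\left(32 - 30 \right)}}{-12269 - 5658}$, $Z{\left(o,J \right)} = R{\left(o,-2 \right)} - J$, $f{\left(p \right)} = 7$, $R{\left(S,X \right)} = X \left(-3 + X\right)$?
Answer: $\frac{\sqrt{4482429343665}}{17927} \approx 118.1$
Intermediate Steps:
$Z{\left(o,J \right)} = 10 - J$ ($Z{\left(o,J \right)} = - 2 \left(-3 - 2\right) - J = \left(-2\right) \left(-5\right) - J = 10 - J$)
$Y = \frac{10026}{17927}$ ($Y = \frac{-10033 + 7}{-12269 - 5658} = - \frac{10026}{-17927} = \left(-10026\right) \left(- \frac{1}{17927}\right) = \frac{10026}{17927} \approx 0.55927$)
$\sqrt{\left(13845 + Y\right) + Z{\left(29,-92 \right)}} = \sqrt{\left(13845 + \frac{10026}{17927}\right) + \left(10 - -92\right)} = \sqrt{\frac{248209341}{17927} + \left(10 + 92\right)} = \sqrt{\frac{248209341}{17927} + 102} = \sqrt{\frac{250037895}{17927}} = \frac{\sqrt{4482429343665}}{17927}$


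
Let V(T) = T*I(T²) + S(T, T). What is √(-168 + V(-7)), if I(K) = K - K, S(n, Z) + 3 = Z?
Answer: I*√178 ≈ 13.342*I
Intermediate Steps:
S(n, Z) = -3 + Z
I(K) = 0
V(T) = -3 + T (V(T) = T*0 + (-3 + T) = 0 + (-3 + T) = -3 + T)
√(-168 + V(-7)) = √(-168 + (-3 - 7)) = √(-168 - 10) = √(-178) = I*√178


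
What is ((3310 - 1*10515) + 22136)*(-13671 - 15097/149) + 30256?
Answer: -30635038612/149 ≈ -2.0560e+8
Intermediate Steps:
((3310 - 1*10515) + 22136)*(-13671 - 15097/149) + 30256 = ((3310 - 10515) + 22136)*(-13671 - 15097*1/149) + 30256 = (-7205 + 22136)*(-13671 - 15097/149) + 30256 = 14931*(-2052076/149) + 30256 = -30639546756/149 + 30256 = -30635038612/149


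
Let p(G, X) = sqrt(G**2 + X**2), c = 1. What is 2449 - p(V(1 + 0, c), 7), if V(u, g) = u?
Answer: 2449 - 5*sqrt(2) ≈ 2441.9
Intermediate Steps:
2449 - p(V(1 + 0, c), 7) = 2449 - sqrt((1 + 0)**2 + 7**2) = 2449 - sqrt(1**2 + 49) = 2449 - sqrt(1 + 49) = 2449 - sqrt(50) = 2449 - 5*sqrt(2)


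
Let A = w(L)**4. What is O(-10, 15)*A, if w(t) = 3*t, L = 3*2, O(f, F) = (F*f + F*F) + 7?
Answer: 8608032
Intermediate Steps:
O(f, F) = 7 + F**2 + F*f (O(f, F) = (F*f + F**2) + 7 = (F**2 + F*f) + 7 = 7 + F**2 + F*f)
L = 6
A = 104976 (A = (3*6)**4 = 18**4 = 104976)
O(-10, 15)*A = (7 + 15**2 + 15*(-10))*104976 = (7 + 225 - 150)*104976 = 82*104976 = 8608032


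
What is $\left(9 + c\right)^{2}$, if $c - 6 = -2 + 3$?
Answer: $256$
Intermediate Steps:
$c = 7$ ($c = 6 + \left(-2 + 3\right) = 6 + 1 = 7$)
$\left(9 + c\right)^{2} = \left(9 + 7\right)^{2} = 16^{2} = 256$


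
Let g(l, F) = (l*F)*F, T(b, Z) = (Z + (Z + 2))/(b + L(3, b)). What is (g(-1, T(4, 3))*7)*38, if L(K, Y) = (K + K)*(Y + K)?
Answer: -4256/529 ≈ -8.0454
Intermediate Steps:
L(K, Y) = 2*K*(K + Y) (L(K, Y) = (2*K)*(K + Y) = 2*K*(K + Y))
T(b, Z) = (2 + 2*Z)/(18 + 7*b) (T(b, Z) = (Z + (Z + 2))/(b + 2*3*(3 + b)) = (Z + (2 + Z))/(b + (18 + 6*b)) = (2 + 2*Z)/(18 + 7*b))
g(l, F) = l*F**2 (g(l, F) = (F*l)*F = l*F**2)
(g(-1, T(4, 3))*7)*38 = (-(2*(1 + 3)/(18 + 7*4))**2*7)*38 = (-(2*4/(18 + 28))**2*7)*38 = (-(2*4/46)**2*7)*38 = (-(2*(1/46)*4)**2*7)*38 = (-(4/23)**2*7)*38 = (-1*16/529*7)*38 = -16/529*7*38 = -112/529*38 = -4256/529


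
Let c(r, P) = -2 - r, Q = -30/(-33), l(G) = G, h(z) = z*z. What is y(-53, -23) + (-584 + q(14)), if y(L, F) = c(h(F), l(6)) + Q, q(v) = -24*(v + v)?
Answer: -19647/11 ≈ -1786.1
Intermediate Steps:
h(z) = z**2
Q = 10/11 (Q = -30*(-1/33) = 10/11 ≈ 0.90909)
q(v) = -48*v
y(L, F) = -12/11 - F**2 (y(L, F) = (-2 - F**2) + 10/11 = -12/11 - F**2)
y(-53, -23) + (-584 + q(14)) = (-12/11 - 1*(-23)**2) + (-584 - 48*14) = (-12/11 - 1*529) + (-584 - 672) = (-12/11 - 529) - 1256 = -5831/11 - 1256 = -19647/11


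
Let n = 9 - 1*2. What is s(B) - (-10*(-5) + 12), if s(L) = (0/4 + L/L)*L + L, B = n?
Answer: -48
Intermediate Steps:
n = 7 (n = 9 - 2 = 7)
B = 7
s(L) = 2*L (s(L) = (0*(¼) + 1)*L + L = (0 + 1)*L + L = 1*L + L = L + L = 2*L)
s(B) - (-10*(-5) + 12) = 2*7 - (-10*(-5) + 12) = 14 - (50 + 12) = 14 - 1*62 = 14 - 62 = -48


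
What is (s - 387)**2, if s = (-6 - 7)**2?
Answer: 47524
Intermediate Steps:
s = 169 (s = (-13)**2 = 169)
(s - 387)**2 = (169 - 387)**2 = (-218)**2 = 47524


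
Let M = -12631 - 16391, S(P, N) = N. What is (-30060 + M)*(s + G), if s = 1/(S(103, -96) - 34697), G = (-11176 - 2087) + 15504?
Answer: -4606689239184/34793 ≈ -1.3240e+8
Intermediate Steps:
G = 2241 (G = -13263 + 15504 = 2241)
M = -29022
s = -1/34793 (s = 1/(-96 - 34697) = 1/(-34793) = -1/34793 ≈ -2.8741e-5)
(-30060 + M)*(s + G) = (-30060 - 29022)*(-1/34793 + 2241) = -59082*77971112/34793 = -4606689239184/34793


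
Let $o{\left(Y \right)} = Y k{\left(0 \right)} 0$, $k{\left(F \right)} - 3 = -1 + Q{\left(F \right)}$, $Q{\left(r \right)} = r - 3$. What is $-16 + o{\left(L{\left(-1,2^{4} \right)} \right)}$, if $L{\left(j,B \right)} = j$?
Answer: $-16$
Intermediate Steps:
$Q{\left(r \right)} = -3 + r$
$k{\left(F \right)} = -1 + F$ ($k{\left(F \right)} = 3 + \left(-1 + \left(-3 + F\right)\right) = 3 + \left(-4 + F\right) = -1 + F$)
$o{\left(Y \right)} = 0$ ($o{\left(Y \right)} = Y \left(-1 + 0\right) 0 = Y \left(-1\right) 0 = - Y 0 = 0$)
$-16 + o{\left(L{\left(-1,2^{4} \right)} \right)} = -16 + 0 = -16$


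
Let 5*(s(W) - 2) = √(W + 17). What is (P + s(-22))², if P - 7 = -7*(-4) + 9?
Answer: (230 + I*√5)²/25 ≈ 2115.8 + 41.144*I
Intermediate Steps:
s(W) = 2 + √(17 + W)/5 (s(W) = 2 + √(W + 17)/5 = 2 + √(17 + W)/5)
P = 44 (P = 7 + (-7*(-4) + 9) = 7 + (28 + 9) = 7 + 37 = 44)
(P + s(-22))² = (44 + (2 + √(17 - 22)/5))² = (44 + (2 + √(-5)/5))² = (44 + (2 + (I*√5)/5))² = (44 + (2 + I*√5/5))² = (46 + I*√5/5)²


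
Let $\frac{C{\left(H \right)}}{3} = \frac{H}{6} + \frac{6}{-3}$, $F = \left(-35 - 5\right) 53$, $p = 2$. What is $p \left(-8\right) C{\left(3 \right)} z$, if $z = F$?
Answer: $-152640$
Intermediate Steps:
$F = -2120$ ($F = \left(-40\right) 53 = -2120$)
$C{\left(H \right)} = -6 + \frac{H}{2}$ ($C{\left(H \right)} = 3 \left(\frac{H}{6} + \frac{6}{-3}\right) = 3 \left(H \frac{1}{6} + 6 \left(- \frac{1}{3}\right)\right) = 3 \left(\frac{H}{6} - 2\right) = 3 \left(-2 + \frac{H}{6}\right) = -6 + \frac{H}{2}$)
$z = -2120$
$p \left(-8\right) C{\left(3 \right)} z = 2 \left(-8\right) \left(-6 + \frac{1}{2} \cdot 3\right) \left(-2120\right) = - 16 \left(-6 + \frac{3}{2}\right) \left(-2120\right) = \left(-16\right) \left(- \frac{9}{2}\right) \left(-2120\right) = 72 \left(-2120\right) = -152640$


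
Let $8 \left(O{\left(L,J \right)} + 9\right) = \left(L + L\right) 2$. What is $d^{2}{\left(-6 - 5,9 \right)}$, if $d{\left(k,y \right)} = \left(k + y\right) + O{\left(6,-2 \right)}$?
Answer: $64$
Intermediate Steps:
$O{\left(L,J \right)} = -9 + \frac{L}{2}$ ($O{\left(L,J \right)} = -9 + \frac{\left(L + L\right) 2}{8} = -9 + \frac{2 L 2}{8} = -9 + \frac{4 L}{8} = -9 + \frac{L}{2}$)
$d{\left(k,y \right)} = -6 + k + y$ ($d{\left(k,y \right)} = \left(k + y\right) + \left(-9 + \frac{1}{2} \cdot 6\right) = \left(k + y\right) + \left(-9 + 3\right) = \left(k + y\right) - 6 = -6 + k + y$)
$d^{2}{\left(-6 - 5,9 \right)} = \left(-6 - 11 + 9\right)^{2} = \left(-8\right)^{2} = 64$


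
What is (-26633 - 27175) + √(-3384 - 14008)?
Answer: -53808 + 4*I*√1087 ≈ -53808.0 + 131.88*I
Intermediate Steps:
(-26633 - 27175) + √(-3384 - 14008) = -53808 + √(-17392) = -53808 + 4*I*√1087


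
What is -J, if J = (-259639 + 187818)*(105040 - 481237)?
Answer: -27018844737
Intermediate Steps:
J = 27018844737 (J = -71821*(-376197) = 27018844737)
-J = -1*27018844737 = -27018844737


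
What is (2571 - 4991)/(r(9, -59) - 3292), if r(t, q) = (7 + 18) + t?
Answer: 1210/1629 ≈ 0.74279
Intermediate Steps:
r(t, q) = 25 + t
(2571 - 4991)/(r(9, -59) - 3292) = (2571 - 4991)/((25 + 9) - 3292) = -2420/(34 - 3292) = -2420/(-3258) = -2420*(-1/3258) = 1210/1629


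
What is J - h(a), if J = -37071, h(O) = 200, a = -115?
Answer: -37271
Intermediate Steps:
J - h(a) = -37071 - 1*200 = -37071 - 200 = -37271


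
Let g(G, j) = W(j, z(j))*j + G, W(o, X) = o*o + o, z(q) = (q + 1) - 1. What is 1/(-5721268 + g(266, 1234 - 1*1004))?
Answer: 1/6498898 ≈ 1.5387e-7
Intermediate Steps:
z(q) = q (z(q) = (1 + q) - 1 = q)
W(o, X) = o + o² (W(o, X) = o² + o = o + o²)
g(G, j) = G + j²*(1 + j) (g(G, j) = (j*(1 + j))*j + G = j²*(1 + j) + G = G + j²*(1 + j))
1/(-5721268 + g(266, 1234 - 1*1004)) = 1/(-5721268 + (266 + (1234 - 1*1004)²*(1 + (1234 - 1*1004)))) = 1/(-5721268 + (266 + (1234 - 1004)²*(1 + (1234 - 1004)))) = 1/(-5721268 + (266 + 230²*(1 + 230))) = 1/(-5721268 + (266 + 52900*231)) = 1/(-5721268 + (266 + 12219900)) = 1/(-5721268 + 12220166) = 1/6498898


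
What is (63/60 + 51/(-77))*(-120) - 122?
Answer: -12976/77 ≈ -168.52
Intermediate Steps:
(63/60 + 51/(-77))*(-120) - 122 = (63*(1/60) + 51*(-1/77))*(-120) - 122 = (21/20 - 51/77)*(-120) - 122 = (597/1540)*(-120) - 122 = -3582/77 - 122 = -12976/77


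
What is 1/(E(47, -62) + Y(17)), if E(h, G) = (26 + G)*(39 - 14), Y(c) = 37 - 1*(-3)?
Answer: -1/860 ≈ -0.0011628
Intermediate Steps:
Y(c) = 40 (Y(c) = 37 + 3 = 40)
E(h, G) = 650 + 25*G (E(h, G) = (26 + G)*25 = 650 + 25*G)
1/(E(47, -62) + Y(17)) = 1/((650 + 25*(-62)) + 40) = 1/((650 - 1550) + 40) = 1/(-900 + 40) = 1/(-860) = -1/860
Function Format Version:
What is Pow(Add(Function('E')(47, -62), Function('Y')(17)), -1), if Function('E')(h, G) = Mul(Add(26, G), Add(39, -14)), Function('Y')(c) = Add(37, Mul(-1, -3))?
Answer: Rational(-1, 860) ≈ -0.0011628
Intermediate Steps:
Function('Y')(c) = 40 (Function('Y')(c) = Add(37, 3) = 40)
Function('E')(h, G) = Add(650, Mul(25, G)) (Function('E')(h, G) = Mul(Add(26, G), 25) = Add(650, Mul(25, G)))
Pow(Add(Function('E')(47, -62), Function('Y')(17)), -1) = Pow(Add(Add(650, Mul(25, -62)), 40), -1) = Pow(Add(Add(650, -1550), 40), -1) = Pow(Add(-900, 40), -1) = Pow(-860, -1) = Rational(-1, 860)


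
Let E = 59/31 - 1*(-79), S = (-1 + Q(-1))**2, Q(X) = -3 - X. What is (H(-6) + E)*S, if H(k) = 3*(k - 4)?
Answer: 14202/31 ≈ 458.13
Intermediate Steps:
H(k) = -12 + 3*k (H(k) = 3*(-4 + k) = -12 + 3*k)
S = 9 (S = (-1 + (-3 - 1*(-1)))**2 = (-1 + (-3 + 1))**2 = (-1 - 2)**2 = (-3)**2 = 9)
E = 2508/31 (E = 59*(1/31) + 79 = 59/31 + 79 = 2508/31 ≈ 80.903)
(H(-6) + E)*S = ((-12 + 3*(-6)) + 2508/31)*9 = ((-12 - 18) + 2508/31)*9 = (-30 + 2508/31)*9 = (1578/31)*9 = 14202/31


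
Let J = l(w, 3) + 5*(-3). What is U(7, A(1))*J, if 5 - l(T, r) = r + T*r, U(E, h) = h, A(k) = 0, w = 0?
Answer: 0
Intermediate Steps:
l(T, r) = 5 - r - T*r (l(T, r) = 5 - (r + T*r) = 5 + (-r - T*r) = 5 - r - T*r)
J = -13 (J = (5 - 1*3 - 1*0*3) + 5*(-3) = (5 - 3 + 0) - 15 = 2 - 15 = -13)
U(7, A(1))*J = 0*(-13) = 0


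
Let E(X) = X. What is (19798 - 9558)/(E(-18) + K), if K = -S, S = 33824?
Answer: -5120/16921 ≈ -0.30258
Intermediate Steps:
K = -33824 (K = -1*33824 = -33824)
(19798 - 9558)/(E(-18) + K) = (19798 - 9558)/(-18 - 33824) = 10240/(-33842) = 10240*(-1/33842) = -5120/16921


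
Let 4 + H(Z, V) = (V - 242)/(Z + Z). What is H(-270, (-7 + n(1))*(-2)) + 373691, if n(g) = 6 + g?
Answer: 100895611/270 ≈ 3.7369e+5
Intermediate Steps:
H(Z, V) = -4 + (-242 + V)/(2*Z) (H(Z, V) = -4 + (V - 242)/(Z + Z) = -4 + (-242 + V)/((2*Z)) = -4 + (-242 + V)*(1/(2*Z)) = -4 + (-242 + V)/(2*Z))
H(-270, (-7 + n(1))*(-2)) + 373691 = (½)*(-242 + (-7 + (6 + 1))*(-2) - 8*(-270))/(-270) + 373691 = (½)*(-1/270)*(-242 + (-7 + 7)*(-2) + 2160) + 373691 = (½)*(-1/270)*(-242 + 0*(-2) + 2160) + 373691 = (½)*(-1/270)*(-242 + 0 + 2160) + 373691 = (½)*(-1/270)*1918 + 373691 = -959/270 + 373691 = 100895611/270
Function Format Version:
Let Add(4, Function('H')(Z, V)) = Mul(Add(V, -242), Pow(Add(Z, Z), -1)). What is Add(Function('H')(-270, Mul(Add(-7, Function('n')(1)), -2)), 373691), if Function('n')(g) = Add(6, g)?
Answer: Rational(100895611, 270) ≈ 3.7369e+5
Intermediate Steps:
Function('H')(Z, V) = Add(-4, Mul(Rational(1, 2), Pow(Z, -1), Add(-242, V))) (Function('H')(Z, V) = Add(-4, Mul(Add(V, -242), Pow(Add(Z, Z), -1))) = Add(-4, Mul(Add(-242, V), Pow(Mul(2, Z), -1))) = Add(-4, Mul(Add(-242, V), Mul(Rational(1, 2), Pow(Z, -1)))) = Add(-4, Mul(Rational(1, 2), Pow(Z, -1), Add(-242, V))))
Add(Function('H')(-270, Mul(Add(-7, Function('n')(1)), -2)), 373691) = Add(Mul(Rational(1, 2), Pow(-270, -1), Add(-242, Mul(Add(-7, Add(6, 1)), -2), Mul(-8, -270))), 373691) = Add(Mul(Rational(1, 2), Rational(-1, 270), Add(-242, Mul(Add(-7, 7), -2), 2160)), 373691) = Add(Mul(Rational(1, 2), Rational(-1, 270), Add(-242, Mul(0, -2), 2160)), 373691) = Add(Mul(Rational(1, 2), Rational(-1, 270), Add(-242, 0, 2160)), 373691) = Add(Mul(Rational(1, 2), Rational(-1, 270), 1918), 373691) = Add(Rational(-959, 270), 373691) = Rational(100895611, 270)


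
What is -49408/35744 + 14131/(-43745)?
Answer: -6409739/3758705 ≈ -1.7053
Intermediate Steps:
-49408/35744 + 14131/(-43745) = -49408*1/35744 + 14131*(-1/43745) = -1544/1117 - 1087/3365 = -6409739/3758705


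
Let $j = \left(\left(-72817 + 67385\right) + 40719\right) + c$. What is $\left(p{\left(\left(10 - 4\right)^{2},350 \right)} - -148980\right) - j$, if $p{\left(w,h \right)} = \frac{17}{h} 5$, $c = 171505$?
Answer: $- \frac{4046823}{70} \approx -57812.0$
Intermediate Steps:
$p{\left(w,h \right)} = \frac{85}{h}$
$j = 206792$ ($j = \left(\left(-72817 + 67385\right) + 40719\right) + 171505 = \left(-5432 + 40719\right) + 171505 = 35287 + 171505 = 206792$)
$\left(p{\left(\left(10 - 4\right)^{2},350 \right)} - -148980\right) - j = \left(\frac{85}{350} - -148980\right) - 206792 = \left(85 \cdot \frac{1}{350} + 148980\right) - 206792 = \left(\frac{17}{70} + 148980\right) - 206792 = \frac{10428617}{70} - 206792 = - \frac{4046823}{70}$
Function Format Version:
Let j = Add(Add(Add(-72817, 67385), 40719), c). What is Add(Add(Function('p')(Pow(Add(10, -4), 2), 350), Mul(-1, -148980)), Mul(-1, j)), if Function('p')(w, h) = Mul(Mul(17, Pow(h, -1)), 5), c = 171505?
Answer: Rational(-4046823, 70) ≈ -57812.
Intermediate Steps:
Function('p')(w, h) = Mul(85, Pow(h, -1))
j = 206792 (j = Add(Add(Add(-72817, 67385), 40719), 171505) = Add(Add(-5432, 40719), 171505) = Add(35287, 171505) = 206792)
Add(Add(Function('p')(Pow(Add(10, -4), 2), 350), Mul(-1, -148980)), Mul(-1, j)) = Add(Add(Mul(85, Pow(350, -1)), Mul(-1, -148980)), Mul(-1, 206792)) = Add(Add(Mul(85, Rational(1, 350)), 148980), -206792) = Add(Add(Rational(17, 70), 148980), -206792) = Add(Rational(10428617, 70), -206792) = Rational(-4046823, 70)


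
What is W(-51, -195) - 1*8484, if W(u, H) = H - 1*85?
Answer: -8764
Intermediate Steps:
W(u, H) = -85 + H (W(u, H) = H - 85 = -85 + H)
W(-51, -195) - 1*8484 = (-85 - 195) - 1*8484 = -280 - 8484 = -8764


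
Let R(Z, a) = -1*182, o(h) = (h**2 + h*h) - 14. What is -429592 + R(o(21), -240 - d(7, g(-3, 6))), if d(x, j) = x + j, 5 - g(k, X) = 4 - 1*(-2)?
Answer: -429774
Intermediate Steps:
g(k, X) = -1 (g(k, X) = 5 - (4 - 1*(-2)) = 5 - (4 + 2) = 5 - 1*6 = 5 - 6 = -1)
o(h) = -14 + 2*h**2 (o(h) = (h**2 + h**2) - 14 = 2*h**2 - 14 = -14 + 2*h**2)
d(x, j) = j + x
R(Z, a) = -182
-429592 + R(o(21), -240 - d(7, g(-3, 6))) = -429592 - 182 = -429774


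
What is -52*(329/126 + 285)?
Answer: -134602/9 ≈ -14956.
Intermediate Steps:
-52*(329/126 + 285) = -52*(329*(1/126) + 285) = -52*(47/18 + 285) = -52*5177/18 = -134602/9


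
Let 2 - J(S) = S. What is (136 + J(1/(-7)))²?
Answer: 935089/49 ≈ 19083.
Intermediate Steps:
J(S) = 2 - S
(136 + J(1/(-7)))² = (136 + (2 - 1/(-7)))² = (136 + (2 - 1*(-⅐)))² = (136 + (2 + ⅐))² = (136 + 15/7)² = (967/7)² = 935089/49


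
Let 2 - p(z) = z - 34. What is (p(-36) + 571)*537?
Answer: 345291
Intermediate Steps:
p(z) = 36 - z (p(z) = 2 - (z - 34) = 2 - (-34 + z) = 2 + (34 - z) = 36 - z)
(p(-36) + 571)*537 = ((36 - 1*(-36)) + 571)*537 = ((36 + 36) + 571)*537 = (72 + 571)*537 = 643*537 = 345291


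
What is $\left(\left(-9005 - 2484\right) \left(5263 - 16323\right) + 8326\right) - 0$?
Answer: $127076666$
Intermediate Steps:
$\left(\left(-9005 - 2484\right) \left(5263 - 16323\right) + 8326\right) - 0 = \left(\left(-11489\right) \left(-11060\right) + 8326\right) + 0 = \left(127068340 + 8326\right) + 0 = 127076666 + 0 = 127076666$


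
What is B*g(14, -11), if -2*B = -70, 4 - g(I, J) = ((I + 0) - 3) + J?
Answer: 140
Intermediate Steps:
g(I, J) = 7 - I - J (g(I, J) = 4 - (((I + 0) - 3) + J) = 4 - ((I - 3) + J) = 4 - ((-3 + I) + J) = 4 - (-3 + I + J) = 4 + (3 - I - J) = 7 - I - J)
B = 35 (B = -1/2*(-70) = 35)
B*g(14, -11) = 35*(7 - 1*14 - 1*(-11)) = 35*(7 - 14 + 11) = 35*4 = 140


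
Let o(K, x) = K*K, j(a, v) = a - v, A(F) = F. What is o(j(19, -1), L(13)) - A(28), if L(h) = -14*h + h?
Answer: 372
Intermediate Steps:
L(h) = -13*h
o(K, x) = K²
o(j(19, -1), L(13)) - A(28) = (19 - 1*(-1))² - 1*28 = (19 + 1)² - 28 = 20² - 28 = 400 - 28 = 372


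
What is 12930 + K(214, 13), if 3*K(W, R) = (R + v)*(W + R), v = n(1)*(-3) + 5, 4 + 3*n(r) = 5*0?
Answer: 43784/3 ≈ 14595.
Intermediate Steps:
n(r) = -4/3 (n(r) = -4/3 + (5*0)/3 = -4/3 + (⅓)*0 = -4/3 + 0 = -4/3)
v = 9 (v = -4/3*(-3) + 5 = 4 + 5 = 9)
K(W, R) = (9 + R)*(R + W)/3 (K(W, R) = ((R + 9)*(W + R))/3 = ((9 + R)*(R + W))/3 = (9 + R)*(R + W)/3)
12930 + K(214, 13) = 12930 + (3*13 + 3*214 + (⅓)*13² + (⅓)*13*214) = 12930 + (39 + 642 + (⅓)*169 + 2782/3) = 12930 + (39 + 642 + 169/3 + 2782/3) = 12930 + 4994/3 = 43784/3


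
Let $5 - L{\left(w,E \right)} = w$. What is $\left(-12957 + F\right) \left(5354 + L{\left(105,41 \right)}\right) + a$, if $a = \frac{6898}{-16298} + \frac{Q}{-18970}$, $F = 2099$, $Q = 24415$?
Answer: $- \frac{1763768423188265}{30917306} \approx -5.7048 \cdot 10^{7}$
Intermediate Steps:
$L{\left(w,E \right)} = 5 - w$
$a = - \frac{52877073}{30917306}$ ($a = \frac{6898}{-16298} + \frac{24415}{-18970} = 6898 \left(- \frac{1}{16298}\right) + 24415 \left(- \frac{1}{18970}\right) = - \frac{3449}{8149} - \frac{4883}{3794} = - \frac{52877073}{30917306} \approx -1.7103$)
$\left(-12957 + F\right) \left(5354 + L{\left(105,41 \right)}\right) + a = \left(-12957 + 2099\right) \left(5354 + \left(5 - 105\right)\right) - \frac{52877073}{30917306} = - 10858 \left(5354 + \left(5 - 105\right)\right) - \frac{52877073}{30917306} = - 10858 \left(5354 - 100\right) - \frac{52877073}{30917306} = \left(-10858\right) 5254 - \frac{52877073}{30917306} = -57047932 - \frac{52877073}{30917306} = - \frac{1763768423188265}{30917306}$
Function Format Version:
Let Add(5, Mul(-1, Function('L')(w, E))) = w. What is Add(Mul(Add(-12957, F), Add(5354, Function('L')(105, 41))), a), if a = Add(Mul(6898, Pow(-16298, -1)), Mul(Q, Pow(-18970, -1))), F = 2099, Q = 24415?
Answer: Rational(-1763768423188265, 30917306) ≈ -5.7048e+7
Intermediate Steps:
Function('L')(w, E) = Add(5, Mul(-1, w))
a = Rational(-52877073, 30917306) (a = Add(Mul(6898, Pow(-16298, -1)), Mul(24415, Pow(-18970, -1))) = Add(Mul(6898, Rational(-1, 16298)), Mul(24415, Rational(-1, 18970))) = Add(Rational(-3449, 8149), Rational(-4883, 3794)) = Rational(-52877073, 30917306) ≈ -1.7103)
Add(Mul(Add(-12957, F), Add(5354, Function('L')(105, 41))), a) = Add(Mul(Add(-12957, 2099), Add(5354, Add(5, Mul(-1, 105)))), Rational(-52877073, 30917306)) = Add(Mul(-10858, Add(5354, Add(5, -105))), Rational(-52877073, 30917306)) = Add(Mul(-10858, Add(5354, -100)), Rational(-52877073, 30917306)) = Add(Mul(-10858, 5254), Rational(-52877073, 30917306)) = Add(-57047932, Rational(-52877073, 30917306)) = Rational(-1763768423188265, 30917306)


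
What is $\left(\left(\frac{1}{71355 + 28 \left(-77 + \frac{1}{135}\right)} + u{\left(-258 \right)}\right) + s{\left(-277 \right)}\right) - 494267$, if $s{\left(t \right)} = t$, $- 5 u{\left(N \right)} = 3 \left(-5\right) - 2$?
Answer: $- \frac{23099726846104}{46709465} \approx -4.9454 \cdot 10^{5}$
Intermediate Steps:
$u{\left(N \right)} = \frac{17}{5}$ ($u{\left(N \right)} = - \frac{3 \left(-5\right) - 2}{5} = - \frac{-15 - 2}{5} = \left(- \frac{1}{5}\right) \left(-17\right) = \frac{17}{5}$)
$\left(\left(\frac{1}{71355 + 28 \left(-77 + \frac{1}{135}\right)} + u{\left(-258 \right)}\right) + s{\left(-277 \right)}\right) - 494267 = \left(\left(\frac{1}{71355 + 28 \left(-77 + \frac{1}{135}\right)} + \frac{17}{5}\right) - 277\right) - 494267 = \left(\left(\frac{1}{71355 + 28 \left(- \frac{10394}{135}\right)} + \frac{17}{5}\right) - 277\right) - 494267 = \left(\left(\frac{1}{71355 - \frac{291032}{135}} + \frac{17}{5}\right) - 277\right) - 494267 = \left(\left(\frac{1}{\frac{9341893}{135}} + \frac{17}{5}\right) - 277\right) - 494267 = \left(\left(\frac{135}{9341893} + \frac{17}{5}\right) - 277\right) - 494267 = \left(\frac{158812856}{46709465} - 277\right) - 494267 = - \frac{12779708949}{46709465} - 494267 = - \frac{23099726846104}{46709465}$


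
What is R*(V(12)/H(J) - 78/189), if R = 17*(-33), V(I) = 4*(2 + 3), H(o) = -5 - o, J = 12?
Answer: 18722/21 ≈ 891.52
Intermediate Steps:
V(I) = 20 (V(I) = 4*5 = 20)
R = -561
R*(V(12)/H(J) - 78/189) = -561*(20/(-5 - 1*12) - 78/189) = -561*(20/(-5 - 12) - 78*1/189) = -561*(20/(-17) - 26/63) = -561*(20*(-1/17) - 26/63) = -561*(-20/17 - 26/63) = -561*(-1702/1071) = 18722/21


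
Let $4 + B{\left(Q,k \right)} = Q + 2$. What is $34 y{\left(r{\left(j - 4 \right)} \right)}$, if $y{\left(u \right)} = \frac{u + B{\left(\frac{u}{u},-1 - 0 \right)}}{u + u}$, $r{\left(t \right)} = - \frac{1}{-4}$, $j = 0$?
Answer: $-51$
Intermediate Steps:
$B{\left(Q,k \right)} = -2 + Q$ ($B{\left(Q,k \right)} = -4 + \left(Q + 2\right) = -4 + \left(2 + Q\right) = -2 + Q$)
$r{\left(t \right)} = \frac{1}{4}$ ($r{\left(t \right)} = \left(-1\right) \left(- \frac{1}{4}\right) = \frac{1}{4}$)
$y{\left(u \right)} = \frac{-1 + u}{2 u}$ ($y{\left(u \right)} = \frac{u - \left(2 - \frac{u}{u}\right)}{u + u} = \frac{u + \left(-2 + 1\right)}{2 u} = \left(u - 1\right) \frac{1}{2 u} = \left(-1 + u\right) \frac{1}{2 u} = \frac{-1 + u}{2 u}$)
$34 y{\left(r{\left(j - 4 \right)} \right)} = 34 \frac{\frac{1}{\frac{1}{4}} \left(-1 + \frac{1}{4}\right)}{2} = 34 \cdot \frac{1}{2} \cdot 4 \left(- \frac{3}{4}\right) = 34 \left(- \frac{3}{2}\right) = -51$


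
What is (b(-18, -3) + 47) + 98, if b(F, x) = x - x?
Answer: 145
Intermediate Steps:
b(F, x) = 0
(b(-18, -3) + 47) + 98 = (0 + 47) + 98 = 47 + 98 = 145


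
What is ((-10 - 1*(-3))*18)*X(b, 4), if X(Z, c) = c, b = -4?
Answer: -504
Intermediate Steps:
((-10 - 1*(-3))*18)*X(b, 4) = ((-10 - 1*(-3))*18)*4 = ((-10 + 3)*18)*4 = -7*18*4 = -126*4 = -504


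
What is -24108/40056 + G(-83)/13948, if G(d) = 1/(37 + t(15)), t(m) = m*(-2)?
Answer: -98073693/162954484 ≈ -0.60185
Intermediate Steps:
t(m) = -2*m
G(d) = ⅐ (G(d) = 1/(37 - 2*15) = 1/(37 - 30) = 1/7 = ⅐)
-24108/40056 + G(-83)/13948 = -24108/40056 + (⅐)/13948 = -24108*1/40056 + (⅐)*(1/13948) = -2009/3338 + 1/97636 = -98073693/162954484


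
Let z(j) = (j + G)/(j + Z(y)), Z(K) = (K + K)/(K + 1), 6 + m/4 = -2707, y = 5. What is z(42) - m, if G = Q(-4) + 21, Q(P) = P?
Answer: 1421789/131 ≈ 10853.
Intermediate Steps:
G = 17 (G = -4 + 21 = 17)
m = -10852 (m = -24 + 4*(-2707) = -24 - 10828 = -10852)
Z(K) = 2*K/(1 + K) (Z(K) = (2*K)/(1 + K) = 2*K/(1 + K))
z(j) = (17 + j)/(5/3 + j) (z(j) = (j + 17)/(j + 2*5/(1 + 5)) = (17 + j)/(j + 2*5/6) = (17 + j)/(j + 2*5*(⅙)) = (17 + j)/(j + 5/3) = (17 + j)/(5/3 + j))
z(42) - m = 3*(17 + 42)/(5 + 3*42) - 1*(-10852) = 3*59/(5 + 126) + 10852 = 3*59/131 + 10852 = 3*(1/131)*59 + 10852 = 177/131 + 10852 = 1421789/131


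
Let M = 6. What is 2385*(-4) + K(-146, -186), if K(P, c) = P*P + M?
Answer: 11782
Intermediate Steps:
K(P, c) = 6 + P² (K(P, c) = P*P + 6 = P² + 6 = 6 + P²)
2385*(-4) + K(-146, -186) = 2385*(-4) + (6 + (-146)²) = -9540 + (6 + 21316) = -9540 + 21322 = 11782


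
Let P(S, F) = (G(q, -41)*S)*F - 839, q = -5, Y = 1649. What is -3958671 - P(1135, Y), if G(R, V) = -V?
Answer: -80694047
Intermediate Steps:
P(S, F) = -839 + 41*F*S (P(S, F) = ((-1*(-41))*S)*F - 839 = (41*S)*F - 839 = 41*F*S - 839 = -839 + 41*F*S)
-3958671 - P(1135, Y) = -3958671 - (-839 + 41*1649*1135) = -3958671 - (-839 + 76736215) = -3958671 - 1*76735376 = -3958671 - 76735376 = -80694047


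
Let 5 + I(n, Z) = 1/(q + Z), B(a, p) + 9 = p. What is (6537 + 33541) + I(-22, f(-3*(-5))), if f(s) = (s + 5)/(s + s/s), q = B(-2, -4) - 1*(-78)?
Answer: 10619349/265 ≈ 40073.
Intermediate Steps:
B(a, p) = -9 + p
q = 65 (q = (-9 - 4) - 1*(-78) = -13 + 78 = 65)
f(s) = (5 + s)/(1 + s) (f(s) = (5 + s)/(s + 1) = (5 + s)/(1 + s))
I(n, Z) = -5 + 1/(65 + Z)
(6537 + 33541) + I(-22, f(-3*(-5))) = (6537 + 33541) + (-324 - 5*(5 - 3*(-5))/(1 - 3*(-5)))/(65 + (5 - 3*(-5))/(1 - 3*(-5))) = 40078 + (-324 - 5*(5 + 15)/(1 + 15))/(65 + (5 + 15)/(1 + 15)) = 40078 + (-324 - 5*20/16)/(65 + 20/16) = 40078 + (-324 - 5*20/16)/(65 + (1/16)*20) = 40078 + (-324 - 5*5/4)/(65 + 5/4) = 40078 + (-324 - 25/4)/(265/4) = 40078 + (4/265)*(-1321/4) = 40078 - 1321/265 = 10619349/265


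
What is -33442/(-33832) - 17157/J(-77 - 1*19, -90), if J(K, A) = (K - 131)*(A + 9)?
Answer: 5740405/103678164 ≈ 0.055368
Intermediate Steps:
J(K, A) = (-131 + K)*(9 + A)
-33442/(-33832) - 17157/J(-77 - 1*19, -90) = -33442/(-33832) - 17157/(-1179 - 131*(-90) + 9*(-77 - 1*19) - 90*(-77 - 1*19)) = -33442*(-1/33832) - 17157/(-1179 + 11790 + 9*(-77 - 19) - 90*(-77 - 19)) = 16721/16916 - 17157/(-1179 + 11790 + 9*(-96) - 90*(-96)) = 16721/16916 - 17157/(-1179 + 11790 - 864 + 8640) = 16721/16916 - 17157/18387 = 16721/16916 - 17157*1/18387 = 16721/16916 - 5719/6129 = 5740405/103678164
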